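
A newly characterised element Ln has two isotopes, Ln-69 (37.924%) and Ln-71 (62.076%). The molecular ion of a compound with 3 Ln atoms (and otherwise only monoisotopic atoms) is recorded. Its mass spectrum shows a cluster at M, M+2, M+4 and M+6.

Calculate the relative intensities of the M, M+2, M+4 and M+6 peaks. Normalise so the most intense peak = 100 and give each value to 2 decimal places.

12.44 : 61.09 : 100.00 : 54.56

Each Ln atom is independently Ln-69 (p = 0.37924) or Ln-71 (q = 0.62076); the cluster is the binomial expansion (p + q)^3.
P(M) = 0.37924^3 = 0.054543
P(M+2) = 3 × 0.37924^2 × 0.62076^1 = 0.267839
P(M+4) = 3 × 0.37924^1 × 0.62076^2 = 0.438412
P(M+6) = 0.62076^3 = 0.239206
The M+4 peak is largest (0.438412); scaling to 100 gives 12.44 : 61.09 : 100.00 : 54.56.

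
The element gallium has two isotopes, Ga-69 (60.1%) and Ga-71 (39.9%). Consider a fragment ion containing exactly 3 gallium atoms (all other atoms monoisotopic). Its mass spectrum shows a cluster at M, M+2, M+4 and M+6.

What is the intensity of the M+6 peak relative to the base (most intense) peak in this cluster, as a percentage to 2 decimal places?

Term probabilities: M 0.2171, M+2 0.4324, M+4 0.2870, M+6 0.0635. Base peak = M+2.
P(M+2) = C(3,1) × 0.601^2 × 0.399^1 = 3 × 0.361201 × 0.3990 = 0.432358 (base)
P(M+6) = C(3,3) × 0.601^0 × 0.399^3 = 1 × 1.0000 × 0.0635212 = 0.063521
Relative intensity = 0.063521 / 0.432358 × 100 = 14.69

14.69%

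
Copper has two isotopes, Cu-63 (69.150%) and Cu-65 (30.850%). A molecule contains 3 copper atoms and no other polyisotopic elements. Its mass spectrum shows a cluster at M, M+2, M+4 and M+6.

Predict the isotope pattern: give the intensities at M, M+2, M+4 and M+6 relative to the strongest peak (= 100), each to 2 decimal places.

The 3 Cu atoms are independent, so intensities follow the terms of (0.69150 + 0.30850)^3.
P(M) = 0.69150^3 = 0.330656
P(M+2) = 3 × 0.69150^2 × 0.30850^1 = 0.442548
P(M+4) = 3 × 0.69150^1 × 0.30850^2 = 0.197435
P(M+6) = 0.30850^3 = 0.029361
The M+2 peak is largest (0.442548); scaling to 100 gives 74.72 : 100.00 : 44.61 : 6.63.

74.72 : 100.00 : 44.61 : 6.63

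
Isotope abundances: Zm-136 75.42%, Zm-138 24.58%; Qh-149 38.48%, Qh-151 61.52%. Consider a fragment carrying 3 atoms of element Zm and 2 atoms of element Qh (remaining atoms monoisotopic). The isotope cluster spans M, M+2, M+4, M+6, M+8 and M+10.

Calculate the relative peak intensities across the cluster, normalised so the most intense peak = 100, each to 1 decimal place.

Element Zm pattern (n=3): 0.42900226 : 0.41944613 : 0.13670095 : 0.01485066
Element Qh pattern (n=2): 0.14807104 : 0.47345792 : 0.37847104
Convolve the two distributions (both contribute in 2-u steps):
  M: 0.42900226×0.14807104 = 0.063523
  M+2: 0.42900226×0.47345792 + 0.41944613×0.14807104 = 0.265222
  M+4: 0.42900226×0.37847104 + 0.41944613×0.47345792 + 0.13670095×0.14807104 = 0.381196
  M+6: 0.41944613×0.37847104 + 0.13670095×0.47345792 + 0.01485066×0.14807104 = 0.225669
  M+8: 0.13670095×0.37847104 + 0.01485066×0.47345792 = 0.058769
  M+10: 0.01485066×0.37847104 = 0.005621
Scale to base peak (0.381196) = 100: 16.7 : 69.6 : 100.0 : 59.2 : 15.4 : 1.5

16.7 : 69.6 : 100.0 : 59.2 : 15.4 : 1.5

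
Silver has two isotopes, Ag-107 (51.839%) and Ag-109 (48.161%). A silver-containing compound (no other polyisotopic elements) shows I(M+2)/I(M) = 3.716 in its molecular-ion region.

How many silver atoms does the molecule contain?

4

For n independent Ag atoms, I(M+2)/I(M) = n · (abundance Ag-109) / (abundance Ag-107) = n · 0.48161/0.51839.
n = 3.716 × 0.51839/0.48161 = 4.00 ≈ 4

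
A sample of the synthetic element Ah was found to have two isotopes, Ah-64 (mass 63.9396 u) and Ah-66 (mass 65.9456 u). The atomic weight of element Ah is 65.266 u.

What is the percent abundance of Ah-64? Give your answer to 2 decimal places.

33.88%

Writing the weighted mean with unknown fraction x of Ah-64:
63.9396·x + 65.9456·(1 − x) = 65.266
(63.9396 − 65.9456)·x = 65.266 − 65.9456
x = -0.6796 / -2.0060 = 0.33878 → 33.88% Ah-64, 66.12% Ah-66.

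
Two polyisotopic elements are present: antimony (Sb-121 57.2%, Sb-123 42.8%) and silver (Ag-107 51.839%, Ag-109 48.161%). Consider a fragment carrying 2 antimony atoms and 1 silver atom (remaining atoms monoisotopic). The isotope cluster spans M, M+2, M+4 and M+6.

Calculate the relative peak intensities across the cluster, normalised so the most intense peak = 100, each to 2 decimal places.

Antimony pattern (n=2): 0.327184 : 0.489632 : 0.183184
Silver pattern (n=1): 0.51839 : 0.48161
Convolve the two distributions (both contribute in 2-u steps):
  M: 0.327184×0.51839 = 0.169609
  M+2: 0.327184×0.48161 + 0.489632×0.51839 = 0.411395
  M+4: 0.489632×0.48161 + 0.183184×0.51839 = 0.330772
  M+6: 0.183184×0.48161 = 0.088223
Scale to base peak (0.411395) = 100: 41.23 : 100.00 : 80.40 : 21.44

41.23 : 100.00 : 80.40 : 21.44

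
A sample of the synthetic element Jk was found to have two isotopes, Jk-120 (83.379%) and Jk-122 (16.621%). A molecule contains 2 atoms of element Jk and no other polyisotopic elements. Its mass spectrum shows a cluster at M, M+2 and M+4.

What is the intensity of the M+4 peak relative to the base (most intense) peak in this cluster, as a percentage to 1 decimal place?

Binomial terms of (0.83379 + 0.16621)^2: M 0.6952, M+2 0.2772, M+4 0.0276 → M is the base peak.
P(M) = C(2,0) × 0.83379^2 × 0.16621^0 = 1 × 0.69520576 × 1.0000 = 0.695206 (base)
P(M+4) = C(2,2) × 0.83379^0 × 0.16621^2 = 1 × 1.0000 × 0.02762576 = 0.027626
Relative intensity = 0.027626 / 0.695206 × 100 = 4.0

4.0%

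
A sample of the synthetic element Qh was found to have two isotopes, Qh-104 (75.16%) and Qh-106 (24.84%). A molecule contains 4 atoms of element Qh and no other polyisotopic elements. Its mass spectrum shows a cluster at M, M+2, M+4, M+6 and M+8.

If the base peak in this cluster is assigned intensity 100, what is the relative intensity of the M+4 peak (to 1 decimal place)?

49.6

Binomial terms of (0.7516 + 0.2484)^4: M 0.3191, M+2 0.4219, M+4 0.2091, M+6 0.0461, M+8 0.0038 → M+2 is the base peak.
P(M+2) = C(4,1) × 0.7516^3 × 0.2484^1 = 4 × 0.42458076 × 0.2484 = 0.421863 (base)
P(M+4) = C(4,2) × 0.7516^2 × 0.2484^2 = 6 × 0.56490256 × 0.06170256 = 0.209136
Relative intensity = 0.209136 / 0.421863 × 100 = 49.6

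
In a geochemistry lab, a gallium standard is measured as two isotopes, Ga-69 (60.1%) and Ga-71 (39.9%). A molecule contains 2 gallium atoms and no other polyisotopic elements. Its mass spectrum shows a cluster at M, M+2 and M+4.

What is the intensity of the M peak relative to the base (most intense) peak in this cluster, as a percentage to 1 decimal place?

75.3%

(0.601 + 0.399)^2 gives M 0.3612, M+2 0.4796, M+4 0.1592; the largest is M+2.
P(M+2) = C(2,1) × 0.601^1 × 0.399^1 = 2 × 0.6010 × 0.3990 = 0.479598 (base)
P(M) = C(2,0) × 0.601^2 × 0.399^0 = 1 × 0.361201 × 1.0000 = 0.361201
Relative intensity = 0.361201 / 0.479598 × 100 = 75.3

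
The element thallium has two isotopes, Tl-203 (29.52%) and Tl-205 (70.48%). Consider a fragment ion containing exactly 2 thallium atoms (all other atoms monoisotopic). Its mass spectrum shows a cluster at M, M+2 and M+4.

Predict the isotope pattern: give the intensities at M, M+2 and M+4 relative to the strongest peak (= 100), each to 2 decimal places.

The 2 Tl atoms are independent, so intensities follow the terms of (0.2952 + 0.7048)^2.
P(M) = 0.2952^2 = 0.087143
P(M+2) = 2 × 0.2952^1 × 0.7048^1 = 0.416114
P(M+4) = 0.7048^2 = 0.496743
The M+4 peak is largest (0.496743); scaling to 100 gives 17.54 : 83.77 : 100.00.

17.54 : 83.77 : 100.00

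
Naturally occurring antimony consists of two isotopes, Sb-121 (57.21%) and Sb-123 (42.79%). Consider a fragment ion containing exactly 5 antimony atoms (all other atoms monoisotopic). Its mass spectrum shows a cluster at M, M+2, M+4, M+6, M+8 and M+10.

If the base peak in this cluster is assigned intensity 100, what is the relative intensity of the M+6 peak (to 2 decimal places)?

74.79

Binomial terms of (0.5721 + 0.4279)^5: M 0.0613, M+2 0.2292, M+4 0.3428, M+6 0.2564, M+8 0.0959, M+10 0.0143 → M+4 is the base peak.
P(M+4) = C(5,2) × 0.5721^3 × 0.4279^2 = 10 × 0.18724742 × 0.18309841 = 0.342847 (base)
P(M+6) = C(5,3) × 0.5721^2 × 0.4279^3 = 10 × 0.32729841 × 0.07834781 = 0.256431
Relative intensity = 0.256431 / 0.342847 × 100 = 74.79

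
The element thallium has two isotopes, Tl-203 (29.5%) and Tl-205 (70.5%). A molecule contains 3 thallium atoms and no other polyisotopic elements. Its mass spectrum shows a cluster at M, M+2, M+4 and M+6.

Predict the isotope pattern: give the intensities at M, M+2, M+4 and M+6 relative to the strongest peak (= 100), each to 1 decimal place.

Each Tl atom is independently Tl-203 (p = 0.295) or Tl-205 (q = 0.705); the cluster is the binomial expansion (p + q)^3.
P(M) = 0.295^3 = 0.025672
P(M+2) = 3 × 0.295^2 × 0.705^1 = 0.184058
P(M+4) = 3 × 0.295^1 × 0.705^2 = 0.439867
P(M+6) = 0.705^3 = 0.350403
The M+4 peak is largest (0.439867); scaling to 100 gives 5.8 : 41.8 : 100.0 : 79.7.

5.8 : 41.8 : 100.0 : 79.7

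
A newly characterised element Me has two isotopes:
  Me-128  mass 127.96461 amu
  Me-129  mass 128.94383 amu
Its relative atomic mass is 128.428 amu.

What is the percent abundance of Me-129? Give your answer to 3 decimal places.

47.322%

Writing the weighted mean with unknown fraction x of Me-128:
127.96461·x + 128.94383·(1 − x) = 128.428
(127.96461 − 128.94383)·x = 128.428 − 128.94383
x = -0.51583 / -0.97922 = 0.52678 → 52.678% Me-128, 47.322% Me-129.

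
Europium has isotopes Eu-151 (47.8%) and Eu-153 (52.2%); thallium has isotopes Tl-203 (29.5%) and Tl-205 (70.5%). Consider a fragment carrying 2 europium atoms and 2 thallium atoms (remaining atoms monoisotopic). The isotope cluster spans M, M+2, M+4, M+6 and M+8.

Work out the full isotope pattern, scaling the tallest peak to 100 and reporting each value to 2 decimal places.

Europium pattern (n=2): 0.228484 : 0.499032 : 0.272484
Thallium pattern (n=2): 0.087025 : 0.41595 : 0.497025
Convolve the two distributions (both contribute in 2-u steps):
  M: 0.228484×0.087025 = 0.019884
  M+2: 0.228484×0.41595 + 0.499032×0.087025 = 0.138466
  M+4: 0.228484×0.497025 + 0.499032×0.41595 + 0.272484×0.087025 = 0.344848
  M+6: 0.499032×0.497025 + 0.272484×0.41595 = 0.361371
  M+8: 0.272484×0.497025 = 0.135431
Scale to base peak (0.361371) = 100: 5.50 : 38.32 : 95.43 : 100.00 : 37.48

5.50 : 38.32 : 95.43 : 100.00 : 37.48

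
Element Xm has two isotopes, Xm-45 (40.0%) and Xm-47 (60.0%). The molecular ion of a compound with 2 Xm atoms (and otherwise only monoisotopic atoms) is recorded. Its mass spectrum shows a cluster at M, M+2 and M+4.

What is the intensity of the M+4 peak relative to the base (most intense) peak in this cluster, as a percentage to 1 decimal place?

(0.400 + 0.600)^2 gives M 0.1600, M+2 0.4800, M+4 0.3600; the largest is M+2.
P(M+2) = C(2,1) × 0.400^1 × 0.600^1 = 2 × 0.4000 × 0.6000 = 0.480000 (base)
P(M+4) = C(2,2) × 0.400^0 × 0.600^2 = 1 × 1.0000 × 0.3600 = 0.360000
Relative intensity = 0.360000 / 0.480000 × 100 = 75.0

75.0%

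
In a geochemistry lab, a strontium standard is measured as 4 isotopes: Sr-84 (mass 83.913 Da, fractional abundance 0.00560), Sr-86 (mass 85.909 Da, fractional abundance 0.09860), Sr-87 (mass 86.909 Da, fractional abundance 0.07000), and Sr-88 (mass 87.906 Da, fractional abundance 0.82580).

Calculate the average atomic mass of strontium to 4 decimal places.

87.6169 Da

Average mass = Σ (abundance × isotope mass) = 0.00560 × 83.913 + 0.09860 × 85.909 + 0.07000 × 86.909 + 0.82580 × 87.906
= 0.46991 + 8.47063 + 6.08363 + 72.59277 = 87.61694 Da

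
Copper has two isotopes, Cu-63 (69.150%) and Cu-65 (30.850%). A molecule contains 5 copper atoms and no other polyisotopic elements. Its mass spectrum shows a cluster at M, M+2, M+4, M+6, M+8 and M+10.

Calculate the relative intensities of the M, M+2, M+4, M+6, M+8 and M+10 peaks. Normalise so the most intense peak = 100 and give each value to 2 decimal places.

44.83 : 100.00 : 89.23 : 39.81 : 8.88 : 0.79

Expanding (0.69150 + 0.30850)^5:
P(M) = 0.69150^5 = 0.158111
P(M+2) = 5 × 0.69150^4 × 0.30850^1 = 0.352691
P(M+4) = 10 × 0.69150^3 × 0.30850^2 = 0.314693
P(M+6) = 10 × 0.69150^2 × 0.30850^3 = 0.140394
P(M+8) = 5 × 0.69150^1 × 0.30850^4 = 0.031317
P(M+10) = 0.30850^5 = 0.002794
The M+2 peak is largest (0.352691); scaling to 100 gives 44.83 : 100.00 : 89.23 : 39.81 : 8.88 : 0.79.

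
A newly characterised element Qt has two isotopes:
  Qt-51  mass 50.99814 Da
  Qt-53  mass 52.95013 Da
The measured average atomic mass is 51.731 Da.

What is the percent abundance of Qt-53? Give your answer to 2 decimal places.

With x = fraction of Qt-51 (so Qt-53 is 1 − x):
50.99814·x + 52.95013·(1 − x) = 51.731
(50.99814 − 52.95013)·x = 51.731 − 52.95013
x = -1.21913 / -1.95199 = 0.62456 → 62.46% Qt-51, 37.54% Qt-53.

37.54%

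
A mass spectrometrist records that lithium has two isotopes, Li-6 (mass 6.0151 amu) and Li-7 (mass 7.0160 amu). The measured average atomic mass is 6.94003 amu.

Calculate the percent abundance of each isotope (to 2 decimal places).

Writing the weighted mean with unknown fraction x of Li-6:
6.0151·x + 7.0160·(1 − x) = 6.94003
(6.0151 − 7.0160)·x = 6.94003 − 7.0160
x = -0.07597 / -1.0009 = 0.07590 → 7.59% Li-6, 92.41% Li-7.

Li-6: 7.59%, Li-7: 92.41%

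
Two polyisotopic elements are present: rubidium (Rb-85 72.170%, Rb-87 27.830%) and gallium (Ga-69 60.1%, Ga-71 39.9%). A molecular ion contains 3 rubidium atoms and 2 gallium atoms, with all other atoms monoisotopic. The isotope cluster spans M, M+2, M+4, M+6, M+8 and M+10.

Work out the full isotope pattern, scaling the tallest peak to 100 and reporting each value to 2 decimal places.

Rubidium pattern (n=3): 0.37589809 : 0.43485841 : 0.16768892 : 0.02155458
Gallium pattern (n=2): 0.361201 : 0.479598 : 0.159201
Convolve the two distributions (both contribute in 2-u steps):
  M: 0.37589809×0.361201 = 0.135775
  M+2: 0.37589809×0.479598 + 0.43485841×0.361201 = 0.337351
  M+4: 0.37589809×0.159201 + 0.43485841×0.479598 + 0.16768892×0.361201 = 0.328970
  M+6: 0.43485841×0.159201 + 0.16768892×0.479598 + 0.02155458×0.361201 = 0.157439
  M+8: 0.16768892×0.159201 + 0.02155458×0.479598 = 0.037034
  M+10: 0.02155458×0.159201 = 0.003432
Scale to base peak (0.337351) = 100: 40.25 : 100.00 : 97.52 : 46.67 : 10.98 : 1.02

40.25 : 100.00 : 97.52 : 46.67 : 10.98 : 1.02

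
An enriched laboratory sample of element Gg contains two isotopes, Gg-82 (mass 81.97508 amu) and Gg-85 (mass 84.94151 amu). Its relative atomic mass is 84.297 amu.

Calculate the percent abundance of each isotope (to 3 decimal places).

Gg-82: 21.727%, Gg-85: 78.273%

With x = fraction of Gg-82 (so Gg-85 is 1 − x):
81.97508·x + 84.94151·(1 − x) = 84.297
(81.97508 − 84.94151)·x = 84.297 − 84.94151
x = -0.64451 / -2.96643 = 0.21727 → 21.727% Gg-82, 78.273% Gg-85.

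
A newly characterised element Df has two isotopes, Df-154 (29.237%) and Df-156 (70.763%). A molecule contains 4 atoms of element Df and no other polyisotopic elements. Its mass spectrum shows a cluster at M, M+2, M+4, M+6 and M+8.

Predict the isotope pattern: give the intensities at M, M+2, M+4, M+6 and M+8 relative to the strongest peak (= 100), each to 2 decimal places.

1.76 : 17.07 : 61.98 : 100.00 : 60.51

Expanding (0.29237 + 0.70763)^4:
P(M) = 0.29237^4 = 0.007307
P(M+2) = 4 × 0.29237^3 × 0.70763^1 = 0.070740
P(M+4) = 6 × 0.29237^2 × 0.70763^2 = 0.256820
P(M+6) = 4 × 0.29237^1 × 0.70763^3 = 0.414392
P(M+8) = 0.70763^4 = 0.250741
The M+6 peak is largest (0.414392); scaling to 100 gives 1.76 : 17.07 : 61.98 : 100.00 : 60.51.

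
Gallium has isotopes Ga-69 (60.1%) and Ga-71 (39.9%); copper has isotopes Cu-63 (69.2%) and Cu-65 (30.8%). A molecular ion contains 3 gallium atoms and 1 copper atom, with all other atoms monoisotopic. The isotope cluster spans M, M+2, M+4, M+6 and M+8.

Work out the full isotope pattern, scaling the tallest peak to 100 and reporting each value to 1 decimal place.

Gallium pattern (n=3): 0.2170818 : 0.4323576 : 0.2870394 : 0.0635212
Copper pattern (n=1): 0.6920 : 0.3080
Convolve the two distributions (both contribute in 2-u steps):
  M: 0.2170818×0.6920 = 0.150221
  M+2: 0.2170818×0.3080 + 0.4323576×0.6920 = 0.366053
  M+4: 0.4323576×0.3080 + 0.2870394×0.6920 = 0.331797
  M+6: 0.2870394×0.3080 + 0.0635212×0.6920 = 0.132365
  M+8: 0.0635212×0.3080 = 0.019565
Scale to base peak (0.366053) = 100: 41.0 : 100.0 : 90.6 : 36.2 : 5.3

41.0 : 100.0 : 90.6 : 36.2 : 5.3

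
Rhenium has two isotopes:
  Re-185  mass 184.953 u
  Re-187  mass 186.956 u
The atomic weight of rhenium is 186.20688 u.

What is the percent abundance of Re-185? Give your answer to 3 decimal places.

Let x be the fractional abundance of Re-185; then Re-187 has abundance 1 − x.
184.953·x + 186.956·(1 − x) = 186.20688
(184.953 − 186.956)·x = 186.20688 − 186.956
x = -0.74912 / -2.003 = 0.37400 → 37.400% Re-185, 62.600% Re-187.

37.400%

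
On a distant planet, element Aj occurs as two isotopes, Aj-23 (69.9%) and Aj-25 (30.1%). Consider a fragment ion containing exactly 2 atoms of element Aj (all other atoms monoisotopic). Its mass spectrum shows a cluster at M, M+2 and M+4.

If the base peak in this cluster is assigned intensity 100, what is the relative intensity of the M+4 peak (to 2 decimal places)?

18.54

Binomial terms of (0.699 + 0.301)^2: M 0.4886, M+2 0.4208, M+4 0.0906 → M is the base peak.
P(M) = C(2,0) × 0.699^2 × 0.301^0 = 1 × 0.488601 × 1.0000 = 0.488601 (base)
P(M+4) = C(2,2) × 0.699^0 × 0.301^2 = 1 × 1.0000 × 0.090601 = 0.090601
Relative intensity = 0.090601 / 0.488601 × 100 = 18.54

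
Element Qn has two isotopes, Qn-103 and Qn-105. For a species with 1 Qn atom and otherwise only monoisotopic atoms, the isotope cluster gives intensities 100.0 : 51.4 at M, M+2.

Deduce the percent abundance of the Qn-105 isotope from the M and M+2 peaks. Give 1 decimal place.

If p is the fraction of Qn that is Qn-103, then I(M+2)/I(M) = [C(1,1)·p^0·(1−p)] / p^1 = 1·(1−p)/p = 51.4/100.0 = 0.5140
(1−p)/p = 0.5140/1 = 0.5140  ⇒  p = 1/(1 + 0.5140) = 0.6605
Qn-103: 66.1%, Qn-105: 33.9%.

33.9%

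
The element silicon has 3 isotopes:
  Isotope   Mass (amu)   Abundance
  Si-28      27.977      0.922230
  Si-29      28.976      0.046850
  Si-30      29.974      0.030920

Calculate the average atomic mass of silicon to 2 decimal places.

28.09 amu

Average mass = Σ (abundance × isotope mass) = 0.922230 × 27.977 + 0.046850 × 28.976 + 0.030920 × 29.974
= 25.8012 + 1.3575 + 0.9268 = 28.0855 amu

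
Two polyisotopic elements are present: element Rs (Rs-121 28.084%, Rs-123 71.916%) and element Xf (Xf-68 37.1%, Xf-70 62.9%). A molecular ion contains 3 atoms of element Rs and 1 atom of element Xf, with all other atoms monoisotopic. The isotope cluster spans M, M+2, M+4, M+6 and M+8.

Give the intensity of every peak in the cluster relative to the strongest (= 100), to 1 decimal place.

Element Rs pattern (n=3): 0.02215016 : 0.17016283 : 0.43574385 : 0.37194316
Element Xf pattern (n=1): 0.3710 : 0.6290
Convolve the two distributions (both contribute in 2-u steps):
  M: 0.02215016×0.3710 = 0.008218
  M+2: 0.02215016×0.6290 + 0.17016283×0.3710 = 0.077063
  M+4: 0.17016283×0.6290 + 0.43574385×0.3710 = 0.268693
  M+6: 0.43574385×0.6290 + 0.37194316×0.3710 = 0.412074
  M+8: 0.37194316×0.6290 = 0.233952
Scale to base peak (0.412074) = 100: 2.0 : 18.7 : 65.2 : 100.0 : 56.8

2.0 : 18.7 : 65.2 : 100.0 : 56.8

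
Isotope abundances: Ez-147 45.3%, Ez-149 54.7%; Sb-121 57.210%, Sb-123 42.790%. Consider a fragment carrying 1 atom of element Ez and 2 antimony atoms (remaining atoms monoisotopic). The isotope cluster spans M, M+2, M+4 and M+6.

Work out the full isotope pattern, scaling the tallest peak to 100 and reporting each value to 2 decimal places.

Element Ez pattern (n=1): 0.4530 : 0.5470
Antimony pattern (n=2): 0.32729841 : 0.48960318 : 0.18309841
Convolve the two distributions (both contribute in 2-u steps):
  M: 0.4530×0.32729841 = 0.148266
  M+2: 0.4530×0.48960318 + 0.5470×0.32729841 = 0.400822
  M+4: 0.4530×0.18309841 + 0.5470×0.48960318 = 0.350757
  M+6: 0.5470×0.18309841 = 0.100155
Scale to base peak (0.400822) = 100: 36.99 : 100.00 : 87.51 : 24.99

36.99 : 100.00 : 87.51 : 24.99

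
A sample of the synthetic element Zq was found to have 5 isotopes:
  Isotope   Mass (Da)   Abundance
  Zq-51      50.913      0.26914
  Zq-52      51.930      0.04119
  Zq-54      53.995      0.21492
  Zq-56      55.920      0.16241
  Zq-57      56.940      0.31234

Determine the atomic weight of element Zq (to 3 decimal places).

Average mass = Σ (abundance × isotope mass) = 0.26914 × 50.913 + 0.04119 × 51.930 + 0.21492 × 53.995 + 0.16241 × 55.920 + 0.31234 × 56.940
= 13.7027 + 2.1390 + 11.6046 + 9.0820 + 17.7846 = 54.3129 Da

54.313 Da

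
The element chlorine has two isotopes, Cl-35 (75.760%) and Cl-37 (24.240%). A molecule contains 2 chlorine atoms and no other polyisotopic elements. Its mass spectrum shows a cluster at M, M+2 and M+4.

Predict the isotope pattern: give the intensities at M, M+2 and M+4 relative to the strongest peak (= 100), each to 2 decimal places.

Expanding (0.75760 + 0.24240)^2:
P(M) = 0.75760^2 = 0.573958
P(M+2) = 2 × 0.75760^1 × 0.24240^1 = 0.367284
P(M+4) = 0.24240^2 = 0.058758
The M peak is largest (0.573958); scaling to 100 gives 100.00 : 63.99 : 10.24.

100.00 : 63.99 : 10.24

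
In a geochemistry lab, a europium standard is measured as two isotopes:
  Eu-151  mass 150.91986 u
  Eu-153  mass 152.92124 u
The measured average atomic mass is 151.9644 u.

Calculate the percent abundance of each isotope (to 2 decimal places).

Writing the weighted mean with unknown fraction x of Eu-151:
150.91986·x + 152.92124·(1 − x) = 151.9644
(150.91986 − 152.92124)·x = 151.9644 − 152.92124
x = -0.95684 / -2.00138 = 0.47809 → 47.81% Eu-151, 52.19% Eu-153.

Eu-151: 47.81%, Eu-153: 52.19%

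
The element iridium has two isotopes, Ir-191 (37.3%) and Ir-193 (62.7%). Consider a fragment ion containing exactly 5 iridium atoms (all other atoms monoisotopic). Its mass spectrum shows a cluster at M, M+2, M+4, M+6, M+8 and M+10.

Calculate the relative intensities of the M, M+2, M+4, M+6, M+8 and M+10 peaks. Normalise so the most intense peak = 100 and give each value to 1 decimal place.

2.1 : 17.7 : 59.5 : 100.0 : 84.0 : 28.3

The 5 Ir atoms are independent, so intensities follow the terms of (0.373 + 0.627)^5.
P(M) = 0.373^5 = 0.007220
P(M+2) = 5 × 0.373^4 × 0.627^1 = 0.060684
P(M+4) = 10 × 0.373^3 × 0.627^2 = 0.204015
P(M+6) = 10 × 0.373^2 × 0.627^3 = 0.342942
P(M+8) = 5 × 0.373^1 × 0.627^4 = 0.288237
P(M+10) = 0.627^5 = 0.096903
The M+6 peak is largest (0.342942); scaling to 100 gives 2.1 : 17.7 : 59.5 : 100.0 : 84.0 : 28.3.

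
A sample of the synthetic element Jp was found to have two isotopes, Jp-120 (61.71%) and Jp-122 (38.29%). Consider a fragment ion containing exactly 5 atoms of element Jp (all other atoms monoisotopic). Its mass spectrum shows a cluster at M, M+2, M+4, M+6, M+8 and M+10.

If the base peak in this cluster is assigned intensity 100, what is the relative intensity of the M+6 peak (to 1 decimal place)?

Binomial terms of (0.6171 + 0.3829)^5: M 0.0895, M+2 0.2776, M+4 0.3445, M+6 0.2138, M+8 0.0663, M+10 0.0082 → M+4 is the base peak.
P(M+4) = C(5,2) × 0.6171^3 × 0.3829^2 = 10 × 0.23499934 × 0.14661241 = 0.344538 (base)
P(M+6) = C(5,3) × 0.6171^2 × 0.3829^3 = 10 × 0.38081241 × 0.05613789 = 0.213780
Relative intensity = 0.213780 / 0.344538 × 100 = 62.0

62.0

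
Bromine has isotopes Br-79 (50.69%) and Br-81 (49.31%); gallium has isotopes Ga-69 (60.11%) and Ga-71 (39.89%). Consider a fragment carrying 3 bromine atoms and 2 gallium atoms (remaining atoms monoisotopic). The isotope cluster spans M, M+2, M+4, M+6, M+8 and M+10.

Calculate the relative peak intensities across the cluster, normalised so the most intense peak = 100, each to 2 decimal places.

Bromine pattern (n=3): 0.13024674 : 0.3801026 : 0.36975457 : 0.11989609
Gallium pattern (n=2): 0.36132121 : 0.47955758 : 0.15912121
Convolve the two distributions (both contribute in 2-u steps):
  M: 0.13024674×0.36132121 = 0.047061
  M+2: 0.13024674×0.47955758 + 0.3801026×0.36132121 = 0.199800
  M+4: 0.13024674×0.15912121 + 0.3801026×0.47955758 + 0.36975457×0.36132121 = 0.336606
  M+6: 0.3801026×0.15912121 + 0.36975457×0.47955758 + 0.11989609×0.36132121 = 0.281122
  M+8: 0.36975457×0.15912121 + 0.11989609×0.47955758 = 0.116333
  M+10: 0.11989609×0.15912121 = 0.019078
Scale to base peak (0.336606) = 100: 13.98 : 59.36 : 100.00 : 83.52 : 34.56 : 5.67

13.98 : 59.36 : 100.00 : 83.52 : 34.56 : 5.67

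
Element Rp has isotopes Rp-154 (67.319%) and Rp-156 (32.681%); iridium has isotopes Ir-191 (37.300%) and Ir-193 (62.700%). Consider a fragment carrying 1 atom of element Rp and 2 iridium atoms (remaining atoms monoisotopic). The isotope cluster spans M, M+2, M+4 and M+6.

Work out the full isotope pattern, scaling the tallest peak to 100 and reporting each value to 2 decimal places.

22.43 : 86.31 : 100.00 : 30.77

Element Rp pattern (n=1): 0.67319 : 0.32681
Iridium pattern (n=2): 0.139129 : 0.467742 : 0.393129
Convolve the two distributions (both contribute in 2-u steps):
  M: 0.67319×0.139129 = 0.093660
  M+2: 0.67319×0.467742 + 0.32681×0.139129 = 0.360348
  M+4: 0.67319×0.393129 + 0.32681×0.467742 = 0.417513
  M+6: 0.32681×0.393129 = 0.128478
Scale to base peak (0.417513) = 100: 22.43 : 86.31 : 100.00 : 30.77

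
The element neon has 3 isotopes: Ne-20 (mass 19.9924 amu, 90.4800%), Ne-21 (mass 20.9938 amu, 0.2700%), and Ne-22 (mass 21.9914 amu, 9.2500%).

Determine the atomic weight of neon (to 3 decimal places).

20.180 amu

Average mass = Σ (abundance × isotope mass) = 0.904800 × 19.9924 + 0.002700 × 20.9938 + 0.092500 × 21.9914
= 18.08912 + 0.05668 + 2.03420 = 20.18000 amu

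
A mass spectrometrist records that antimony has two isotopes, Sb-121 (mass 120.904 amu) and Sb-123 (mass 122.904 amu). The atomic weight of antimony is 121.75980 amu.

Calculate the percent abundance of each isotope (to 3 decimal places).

With x = fraction of Sb-121 (so Sb-123 is 1 − x):
120.904·x + 122.904·(1 − x) = 121.75980
(120.904 − 122.904)·x = 121.75980 − 122.904
x = -1.14420 / -2.000 = 0.57210 → 57.210% Sb-121, 42.790% Sb-123.

Sb-121: 57.210%, Sb-123: 42.790%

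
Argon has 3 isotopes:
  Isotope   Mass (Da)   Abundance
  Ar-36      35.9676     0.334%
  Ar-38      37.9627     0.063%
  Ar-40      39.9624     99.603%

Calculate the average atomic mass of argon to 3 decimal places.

39.948 Da

The abundance-weighted mean is 0.00334 × 35.9676 + 0.00063 × 37.9627 + 0.99603 × 39.9624
= 0.12013 + 0.02392 + 39.80375 = 39.94780 Da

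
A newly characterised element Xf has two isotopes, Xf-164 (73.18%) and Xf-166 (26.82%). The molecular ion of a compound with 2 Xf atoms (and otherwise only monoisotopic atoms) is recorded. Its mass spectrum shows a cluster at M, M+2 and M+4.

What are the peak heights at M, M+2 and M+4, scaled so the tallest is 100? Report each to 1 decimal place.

Each Xf atom is independently Xf-164 (p = 0.7318) or Xf-166 (q = 0.2682); the cluster is the binomial expansion (p + q)^2.
P(M) = 0.7318^2 = 0.535531
P(M+2) = 2 × 0.7318^1 × 0.2682^1 = 0.392538
P(M+4) = 0.2682^2 = 0.071931
The M peak is largest (0.535531); scaling to 100 gives 100.0 : 73.3 : 13.4.

100.0 : 73.3 : 13.4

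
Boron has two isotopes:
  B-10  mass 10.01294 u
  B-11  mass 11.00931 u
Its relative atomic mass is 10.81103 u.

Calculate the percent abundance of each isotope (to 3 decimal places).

B-10: 19.900%, B-11: 80.100%

Let x be the fractional abundance of B-10; then B-11 has abundance 1 − x.
10.01294·x + 11.00931·(1 − x) = 10.81103
(10.01294 − 11.00931)·x = 10.81103 − 11.00931
x = -0.19828 / -0.99637 = 0.19900 → 19.900% B-10, 80.100% B-11.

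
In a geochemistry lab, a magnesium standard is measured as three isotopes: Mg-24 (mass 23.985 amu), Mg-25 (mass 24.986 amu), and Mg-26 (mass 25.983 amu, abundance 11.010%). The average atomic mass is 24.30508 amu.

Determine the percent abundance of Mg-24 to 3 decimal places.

78.990%

Let x and y be the fractions of Mg-24 and Mg-25. Then x + y = 1 − 0.11010 = 0.88990 and 23.985x + 24.986y = 24.30508 − 0.11010×25.983 = 21.4443517.
Substituting: 23.985x + 24.986(0.88990 − x) = 21.4443517
(23.985 − 24.986)x = -0.7906897  ⇒  x = 0.78990, y = 0.10000
Mg-24: 78.990%, Mg-25: 10.000%.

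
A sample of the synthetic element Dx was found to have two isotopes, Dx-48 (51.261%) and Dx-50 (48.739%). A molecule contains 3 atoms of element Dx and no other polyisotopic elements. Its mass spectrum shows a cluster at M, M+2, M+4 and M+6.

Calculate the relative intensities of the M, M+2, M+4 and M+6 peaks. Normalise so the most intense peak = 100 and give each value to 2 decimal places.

35.06 : 100.00 : 95.08 : 30.13

Expanding (0.51261 + 0.48739)^3:
P(M) = 0.51261^3 = 0.134698
P(M+2) = 3 × 0.51261^2 × 0.48739^1 = 0.384213
P(M+4) = 3 × 0.51261^1 × 0.48739^2 = 0.365310
P(M+6) = 0.48739^3 = 0.115779
The M+2 peak is largest (0.384213); scaling to 100 gives 35.06 : 100.00 : 95.08 : 30.13.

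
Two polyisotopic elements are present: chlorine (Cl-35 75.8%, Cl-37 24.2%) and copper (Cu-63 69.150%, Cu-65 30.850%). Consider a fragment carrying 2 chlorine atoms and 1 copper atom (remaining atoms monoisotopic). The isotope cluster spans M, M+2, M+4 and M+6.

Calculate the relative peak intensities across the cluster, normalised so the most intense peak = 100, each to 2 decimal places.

Chlorine pattern (n=2): 0.574564 : 0.366872 : 0.058564
Copper pattern (n=1): 0.6915 : 0.3085
Convolve the two distributions (both contribute in 2-u steps):
  M: 0.574564×0.6915 = 0.397311
  M+2: 0.574564×0.3085 + 0.366872×0.6915 = 0.430945
  M+4: 0.366872×0.3085 + 0.058564×0.6915 = 0.153677
  M+6: 0.058564×0.3085 = 0.018067
Scale to base peak (0.430945) = 100: 92.20 : 100.00 : 35.66 : 4.19

92.20 : 100.00 : 35.66 : 4.19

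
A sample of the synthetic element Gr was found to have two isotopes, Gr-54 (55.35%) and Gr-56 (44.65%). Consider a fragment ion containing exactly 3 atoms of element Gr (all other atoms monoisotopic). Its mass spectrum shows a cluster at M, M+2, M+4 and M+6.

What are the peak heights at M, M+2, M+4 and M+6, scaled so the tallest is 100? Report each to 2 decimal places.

41.32 : 100.00 : 80.67 : 21.69

Expanding (0.5535 + 0.4465)^3:
P(M) = 0.5535^3 = 0.169572
P(M+2) = 3 × 0.5535^2 × 0.4465^1 = 0.410372
P(M+4) = 3 × 0.5535^1 × 0.4465^2 = 0.331041
P(M+6) = 0.4465^3 = 0.089015
The M+2 peak is largest (0.410372); scaling to 100 gives 41.32 : 100.00 : 80.67 : 21.69.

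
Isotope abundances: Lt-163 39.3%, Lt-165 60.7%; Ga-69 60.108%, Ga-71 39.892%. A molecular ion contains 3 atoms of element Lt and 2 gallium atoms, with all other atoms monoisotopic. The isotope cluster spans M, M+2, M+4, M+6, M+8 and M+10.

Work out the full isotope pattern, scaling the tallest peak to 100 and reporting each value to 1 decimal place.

6.6 : 39.2 : 90.3 : 100.0 : 52.8 : 10.7

Element Lt pattern (n=3): 0.06069846 : 0.28125163 : 0.43440137 : 0.22364854
Gallium pattern (n=2): 0.36129717 : 0.47956567 : 0.15913717
Convolve the two distributions (both contribute in 2-u steps):
  M: 0.06069846×0.36129717 = 0.021930
  M+2: 0.06069846×0.47956567 + 0.28125163×0.36129717 = 0.130724
  M+4: 0.06069846×0.15913717 + 0.28125163×0.47956567 + 0.43440137×0.36129717 = 0.301486
  M+6: 0.28125163×0.15913717 + 0.43440137×0.47956567 + 0.22364854×0.36129717 = 0.333885
  M+8: 0.43440137×0.15913717 + 0.22364854×0.47956567 = 0.176384
  M+10: 0.22364854×0.15913717 = 0.035591
Scale to base peak (0.333885) = 100: 6.6 : 39.2 : 90.3 : 100.0 : 52.8 : 10.7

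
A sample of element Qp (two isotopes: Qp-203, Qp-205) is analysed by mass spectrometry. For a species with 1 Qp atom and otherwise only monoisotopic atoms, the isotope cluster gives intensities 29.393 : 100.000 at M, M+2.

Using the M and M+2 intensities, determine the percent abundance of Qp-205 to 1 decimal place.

Let p = fractional abundance of Qp-203. I(M+2)/I(M) = [C(1,1)·p^0·(1−p)] / p^1 = 1·(1−p)/p = 100.000/29.393 = 3.4022
(1−p)/p = 3.4022/1 = 3.4022  ⇒  p = 1/(1 + 3.4022) = 0.2272
Qp-203: 22.7%, Qp-205: 77.3%.

77.3%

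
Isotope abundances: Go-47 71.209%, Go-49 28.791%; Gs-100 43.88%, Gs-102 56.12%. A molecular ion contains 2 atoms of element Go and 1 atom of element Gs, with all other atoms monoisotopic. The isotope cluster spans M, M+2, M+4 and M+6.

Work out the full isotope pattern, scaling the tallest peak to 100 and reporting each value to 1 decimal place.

47.9 : 100.0 : 57.4 : 10.0

Element Go pattern (n=2): 0.50707217 : 0.41003566 : 0.08289217
Element Gs pattern (n=1): 0.4388 : 0.5612
Convolve the two distributions (both contribute in 2-u steps):
  M: 0.50707217×0.4388 = 0.222503
  M+2: 0.50707217×0.5612 + 0.41003566×0.4388 = 0.464493
  M+4: 0.41003566×0.5612 + 0.08289217×0.4388 = 0.266485
  M+6: 0.08289217×0.5612 = 0.046519
Scale to base peak (0.464493) = 100: 47.9 : 100.0 : 57.4 : 10.0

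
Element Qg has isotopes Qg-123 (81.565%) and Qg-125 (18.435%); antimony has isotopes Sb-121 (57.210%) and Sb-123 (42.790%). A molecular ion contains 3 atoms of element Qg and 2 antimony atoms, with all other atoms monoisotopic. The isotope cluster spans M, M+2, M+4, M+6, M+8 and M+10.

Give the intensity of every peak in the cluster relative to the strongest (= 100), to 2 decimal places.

46.00 : 100.00 : 79.44 : 28.52 : 4.74 : 0.30

Element Qg pattern (n=3): 0.54263965 : 0.36793583 : 0.08315941 : 0.00626512
Antimony pattern (n=2): 0.32729841 : 0.48960318 : 0.18309841
Convolve the two distributions (both contribute in 2-u steps):
  M: 0.54263965×0.32729841 = 0.177605
  M+2: 0.54263965×0.48960318 + 0.36793583×0.32729841 = 0.386103
  M+4: 0.54263965×0.18309841 + 0.36793583×0.48960318 + 0.08315941×0.32729841 = 0.306717
  M+6: 0.36793583×0.18309841 + 0.08315941×0.48960318 + 0.00626512×0.32729841 = 0.110134
  M+8: 0.08315941×0.18309841 + 0.00626512×0.48960318 = 0.018294
  M+10: 0.00626512×0.18309841 = 0.001147
Scale to base peak (0.386103) = 100: 46.00 : 100.00 : 79.44 : 28.52 : 4.74 : 0.30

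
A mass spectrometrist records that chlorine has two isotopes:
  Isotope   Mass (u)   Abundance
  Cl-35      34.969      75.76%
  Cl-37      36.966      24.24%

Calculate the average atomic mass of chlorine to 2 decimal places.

Weight each isotope mass by its fractional abundance: 0.7576 × 34.969 + 0.2424 × 36.966
= 26.4925 + 8.9606 = 35.4531 u

35.45 u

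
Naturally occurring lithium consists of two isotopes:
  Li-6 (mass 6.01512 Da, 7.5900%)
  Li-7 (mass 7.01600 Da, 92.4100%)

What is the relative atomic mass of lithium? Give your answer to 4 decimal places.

Average mass = Σ (abundance × isotope mass) = 0.075900 × 6.01512 + 0.924100 × 7.01600
= 0.456548 + 6.483486 = 6.940034 Da

6.9400 Da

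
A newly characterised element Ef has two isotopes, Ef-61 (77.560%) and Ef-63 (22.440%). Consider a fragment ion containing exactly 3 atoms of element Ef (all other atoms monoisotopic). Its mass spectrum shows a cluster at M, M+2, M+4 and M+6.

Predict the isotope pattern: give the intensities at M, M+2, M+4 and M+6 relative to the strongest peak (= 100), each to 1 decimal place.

100.0 : 86.8 : 25.1 : 2.4

The 3 Ef atoms are independent, so intensities follow the terms of (0.77560 + 0.22440)^3.
P(M) = 0.77560^3 = 0.466566
P(M+2) = 3 × 0.77560^2 × 0.22440^1 = 0.404967
P(M+4) = 3 × 0.77560^1 × 0.22440^2 = 0.117167
P(M+6) = 0.22440^3 = 0.011300
The M peak is largest (0.466566); scaling to 100 gives 100.0 : 86.8 : 25.1 : 2.4.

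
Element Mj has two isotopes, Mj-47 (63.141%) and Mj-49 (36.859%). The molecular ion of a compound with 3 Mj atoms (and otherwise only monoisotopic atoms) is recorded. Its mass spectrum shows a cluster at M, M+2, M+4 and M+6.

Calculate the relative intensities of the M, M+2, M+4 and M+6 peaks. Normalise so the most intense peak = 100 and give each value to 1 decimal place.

57.1 : 100.0 : 58.4 : 11.4

The 3 Mj atoms are independent, so intensities follow the terms of (0.63141 + 0.36859)^3.
P(M) = 0.63141^3 = 0.251730
P(M+2) = 3 × 0.63141^2 × 0.36859^1 = 0.440847
P(M+4) = 3 × 0.63141^1 × 0.36859^2 = 0.257347
P(M+6) = 0.36859^3 = 0.050076
The M+2 peak is largest (0.440847); scaling to 100 gives 57.1 : 100.0 : 58.4 : 11.4.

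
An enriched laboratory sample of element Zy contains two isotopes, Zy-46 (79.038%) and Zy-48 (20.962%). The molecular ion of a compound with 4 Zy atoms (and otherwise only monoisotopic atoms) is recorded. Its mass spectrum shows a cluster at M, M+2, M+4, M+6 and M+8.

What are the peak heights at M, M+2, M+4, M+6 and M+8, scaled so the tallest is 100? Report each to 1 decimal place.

94.3 : 100.0 : 39.8 : 7.0 : 0.5

The 4 Zy atoms are independent, so intensities follow the terms of (0.79038 + 0.20962)^4.
P(M) = 0.79038^4 = 0.390251
P(M+2) = 4 × 0.79038^3 × 0.20962^1 = 0.414000
P(M+4) = 6 × 0.79038^2 × 0.20962^2 = 0.164698
P(M+6) = 4 × 0.79038^1 × 0.20962^3 = 0.029120
P(M+8) = 0.20962^4 = 0.001931
The M+2 peak is largest (0.414000); scaling to 100 gives 94.3 : 100.0 : 39.8 : 7.0 : 0.5.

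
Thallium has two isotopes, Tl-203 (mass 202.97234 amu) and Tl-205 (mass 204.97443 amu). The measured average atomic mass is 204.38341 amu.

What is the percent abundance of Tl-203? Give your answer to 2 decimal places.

Let x be the fractional abundance of Tl-203; then Tl-205 has abundance 1 − x.
202.97234·x + 204.97443·(1 − x) = 204.38341
(202.97234 − 204.97443)·x = 204.38341 − 204.97443
x = -0.59102 / -2.00209 = 0.29520 → 29.52% Tl-203, 70.48% Tl-205.

29.52%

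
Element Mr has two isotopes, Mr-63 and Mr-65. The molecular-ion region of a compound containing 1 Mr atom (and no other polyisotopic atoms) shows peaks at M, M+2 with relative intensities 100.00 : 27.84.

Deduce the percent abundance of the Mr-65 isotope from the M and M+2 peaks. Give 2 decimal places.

Let p = fractional abundance of Mr-63. I(M+2)/I(M) = [C(1,1)·p^0·(1−p)] / p^1 = 1·(1−p)/p = 27.84/100.00 = 0.2784
(1−p)/p = 0.2784/1 = 0.2784  ⇒  p = 1/(1 + 0.2784) = 0.7822
Mr-63: 78.22%, Mr-65: 21.78%.

21.78%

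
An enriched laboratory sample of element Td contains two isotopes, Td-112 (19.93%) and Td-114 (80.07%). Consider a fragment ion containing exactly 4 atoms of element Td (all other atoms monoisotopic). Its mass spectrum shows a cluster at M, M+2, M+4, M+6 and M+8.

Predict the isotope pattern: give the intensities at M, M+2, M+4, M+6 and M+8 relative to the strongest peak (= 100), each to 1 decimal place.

0.4 : 6.2 : 37.2 : 99.6 : 100.0

Expanding (0.1993 + 0.8007)^4:
P(M) = 0.1993^4 = 0.001578
P(M+2) = 4 × 0.1993^3 × 0.8007^1 = 0.025354
P(M+4) = 6 × 0.1993^2 × 0.8007^2 = 0.152794
P(M+6) = 4 × 0.1993^1 × 0.8007^3 = 0.409239
P(M+8) = 0.8007^4 = 0.411035
The M+8 peak is largest (0.411035); scaling to 100 gives 0.4 : 6.2 : 37.2 : 99.6 : 100.0.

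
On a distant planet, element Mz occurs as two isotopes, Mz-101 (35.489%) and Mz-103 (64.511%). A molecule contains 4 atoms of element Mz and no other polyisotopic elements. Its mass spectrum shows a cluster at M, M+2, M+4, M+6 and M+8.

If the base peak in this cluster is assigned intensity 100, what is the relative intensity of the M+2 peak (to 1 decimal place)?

30.3

Term probabilities: M 0.0159, M+2 0.1153, M+4 0.3145, M+6 0.3811, M+8 0.1732. Base peak = M+6.
P(M+6) = C(4,3) × 0.35489^1 × 0.64511^3 = 4 × 0.35489 × 0.26847344 = 0.381114 (base)
P(M+2) = C(4,1) × 0.35489^3 × 0.64511^1 = 4 × 0.0446973 × 0.64511 = 0.115339
Relative intensity = 0.115339 / 0.381114 × 100 = 30.3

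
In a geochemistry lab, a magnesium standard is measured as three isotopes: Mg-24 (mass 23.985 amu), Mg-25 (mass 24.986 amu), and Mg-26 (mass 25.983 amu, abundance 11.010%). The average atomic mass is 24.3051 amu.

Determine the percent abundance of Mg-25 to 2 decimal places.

Let x and y be the fractions of Mg-24 and Mg-25. Then x + y = 1 − 0.11010 = 0.88990 and 23.985x + 24.986y = 24.3051 − 0.11010×25.983 = 21.4443717.
Substituting: 23.985x + 24.986(0.88990 − x) = 21.4443717
(23.985 − 24.986)x = -0.7906697  ⇒  x = 0.78988, y = 0.10002
Mg-24: 78.99%, Mg-25: 10.00%.

10.00%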